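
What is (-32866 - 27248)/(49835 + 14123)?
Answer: -30057/31979 ≈ -0.93990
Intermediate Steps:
(-32866 - 27248)/(49835 + 14123) = -60114/63958 = -60114*1/63958 = -30057/31979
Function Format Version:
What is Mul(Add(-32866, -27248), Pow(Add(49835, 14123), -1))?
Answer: Rational(-30057, 31979) ≈ -0.93990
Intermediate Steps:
Mul(Add(-32866, -27248), Pow(Add(49835, 14123), -1)) = Mul(-60114, Pow(63958, -1)) = Mul(-60114, Rational(1, 63958)) = Rational(-30057, 31979)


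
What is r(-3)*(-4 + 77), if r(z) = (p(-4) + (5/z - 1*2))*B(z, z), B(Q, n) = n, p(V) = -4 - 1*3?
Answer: 2336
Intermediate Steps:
p(V) = -7 (p(V) = -4 - 3 = -7)
r(z) = z*(-9 + 5/z) (r(z) = (-7 + (5/z - 1*2))*z = (-7 + (5/z - 2))*z = (-7 + (-2 + 5/z))*z = (-9 + 5/z)*z = z*(-9 + 5/z))
r(-3)*(-4 + 77) = (5 - 9*(-3))*(-4 + 77) = (5 + 27)*73 = 32*73 = 2336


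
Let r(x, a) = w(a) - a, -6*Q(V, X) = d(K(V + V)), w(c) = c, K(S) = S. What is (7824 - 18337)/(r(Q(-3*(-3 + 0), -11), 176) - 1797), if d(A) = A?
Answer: 10513/1797 ≈ 5.8503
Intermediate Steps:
Q(V, X) = -V/3 (Q(V, X) = -(V + V)/6 = -V/3)
r(x, a) = 0 (r(x, a) = a - a = 0)
(7824 - 18337)/(r(Q(-3*(-3 + 0), -11), 176) - 1797) = (7824 - 18337)/(0 - 1797) = -10513/(-1797) = -10513*(-1/1797) = 10513/1797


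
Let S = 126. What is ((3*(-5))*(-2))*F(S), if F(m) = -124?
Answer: -3720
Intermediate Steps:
((3*(-5))*(-2))*F(S) = ((3*(-5))*(-2))*(-124) = -15*(-2)*(-124) = 30*(-124) = -3720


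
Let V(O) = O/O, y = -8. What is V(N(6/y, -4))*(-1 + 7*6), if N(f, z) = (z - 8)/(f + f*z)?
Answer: 41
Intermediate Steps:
N(f, z) = (-8 + z)/(f + f*z)
V(O) = 1
V(N(6/y, -4))*(-1 + 7*6) = 1*(-1 + 7*6) = 1*(-1 + 42) = 1*41 = 41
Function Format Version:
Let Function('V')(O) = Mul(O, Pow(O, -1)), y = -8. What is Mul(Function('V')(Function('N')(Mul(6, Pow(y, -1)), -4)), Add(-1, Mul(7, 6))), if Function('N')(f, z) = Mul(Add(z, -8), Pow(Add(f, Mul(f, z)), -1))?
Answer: 41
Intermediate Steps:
Function('N')(f, z) = Mul(Pow(Add(f, Mul(f, z)), -1), Add(-8, z)) (Function('N')(f, z) = Mul(Add(-8, z), Pow(Add(f, Mul(f, z)), -1)) = Mul(Pow(Add(f, Mul(f, z)), -1), Add(-8, z)))
Function('V')(O) = 1
Mul(Function('V')(Function('N')(Mul(6, Pow(y, -1)), -4)), Add(-1, Mul(7, 6))) = Mul(1, Add(-1, Mul(7, 6))) = Mul(1, Add(-1, 42)) = Mul(1, 41) = 41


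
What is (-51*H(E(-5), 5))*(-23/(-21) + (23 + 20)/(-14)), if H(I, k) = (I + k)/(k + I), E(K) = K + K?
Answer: 1411/14 ≈ 100.79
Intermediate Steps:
E(K) = 2*K
H(I, k) = 1 (H(I, k) = (I + k)/(I + k) = 1)
(-51*H(E(-5), 5))*(-23/(-21) + (23 + 20)/(-14)) = (-51*1)*(-23/(-21) + (23 + 20)/(-14)) = -51*(-23*(-1/21) + 43*(-1/14)) = -51*(23/21 - 43/14) = -51*(-83/42) = 1411/14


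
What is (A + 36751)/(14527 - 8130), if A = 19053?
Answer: 55804/6397 ≈ 8.7235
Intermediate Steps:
(A + 36751)/(14527 - 8130) = (19053 + 36751)/(14527 - 8130) = 55804/6397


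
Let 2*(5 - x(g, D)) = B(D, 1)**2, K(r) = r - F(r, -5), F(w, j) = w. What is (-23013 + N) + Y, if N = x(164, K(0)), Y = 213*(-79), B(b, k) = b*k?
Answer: -39835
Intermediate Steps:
Y = -16827
K(r) = 0 (K(r) = r - r = 0)
x(g, D) = 5 - D**2/2
N = 5 (N = 5 - 1/2*0**2 = 5 - 1/2*0 = 5 + 0 = 5)
(-23013 + N) + Y = (-23013 + 5) - 16827 = -23008 - 16827 = -39835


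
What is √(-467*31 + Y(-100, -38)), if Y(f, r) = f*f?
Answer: 11*I*√37 ≈ 66.91*I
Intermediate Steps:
Y(f, r) = f²
√(-467*31 + Y(-100, -38)) = √(-467*31 + (-100)²) = √(-14477 + 10000) = √(-4477) = 11*I*√37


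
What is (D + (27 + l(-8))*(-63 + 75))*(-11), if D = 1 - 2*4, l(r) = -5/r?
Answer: -7139/2 ≈ -3569.5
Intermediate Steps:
D = -7 (D = 1 - 8 = -7)
(D + (27 + l(-8))*(-63 + 75))*(-11) = (-7 + (27 - 5/(-8))*(-63 + 75))*(-11) = (-7 + (27 - 5*(-1/8))*12)*(-11) = (-7 + (27 + 5/8)*12)*(-11) = (-7 + (221/8)*12)*(-11) = (-7 + 663/2)*(-11) = (649/2)*(-11) = -7139/2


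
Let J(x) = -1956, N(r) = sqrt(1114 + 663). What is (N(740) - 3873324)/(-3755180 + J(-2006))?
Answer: 968331/939284 - sqrt(1777)/3757136 ≈ 1.0309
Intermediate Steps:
N(r) = sqrt(1777)
(N(740) - 3873324)/(-3755180 + J(-2006)) = (sqrt(1777) - 3873324)/(-3755180 - 1956) = (-3873324 + sqrt(1777))/(-3757136) = (-3873324 + sqrt(1777))*(-1/3757136) = 968331/939284 - sqrt(1777)/3757136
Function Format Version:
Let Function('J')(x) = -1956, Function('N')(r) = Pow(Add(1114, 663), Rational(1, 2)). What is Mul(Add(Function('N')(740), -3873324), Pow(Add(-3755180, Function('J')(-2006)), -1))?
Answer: Add(Rational(968331, 939284), Mul(Rational(-1, 3757136), Pow(1777, Rational(1, 2)))) ≈ 1.0309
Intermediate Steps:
Function('N')(r) = Pow(1777, Rational(1, 2))
Mul(Add(Function('N')(740), -3873324), Pow(Add(-3755180, Function('J')(-2006)), -1)) = Mul(Add(Pow(1777, Rational(1, 2)), -3873324), Pow(Add(-3755180, -1956), -1)) = Mul(Add(-3873324, Pow(1777, Rational(1, 2))), Pow(-3757136, -1)) = Mul(Add(-3873324, Pow(1777, Rational(1, 2))), Rational(-1, 3757136)) = Add(Rational(968331, 939284), Mul(Rational(-1, 3757136), Pow(1777, Rational(1, 2))))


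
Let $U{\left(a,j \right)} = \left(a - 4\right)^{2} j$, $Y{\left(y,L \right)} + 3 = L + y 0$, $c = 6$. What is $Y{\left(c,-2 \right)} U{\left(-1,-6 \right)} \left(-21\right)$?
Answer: $-15750$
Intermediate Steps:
$Y{\left(y,L \right)} = -3 + L$ ($Y{\left(y,L \right)} = -3 + \left(L + y 0\right) = -3 + \left(L + 0\right) = -3 + L$)
$U{\left(a,j \right)} = j \left(-4 + a\right)^{2}$ ($U{\left(a,j \right)} = \left(-4 + a\right)^{2} j = j \left(-4 + a\right)^{2}$)
$Y{\left(c,-2 \right)} U{\left(-1,-6 \right)} \left(-21\right) = \left(-3 - 2\right) \left(- 6 \left(-4 - 1\right)^{2}\right) \left(-21\right) = - 5 \left(- 6 \left(-5\right)^{2}\right) \left(-21\right) = - 5 \left(\left(-6\right) 25\right) \left(-21\right) = \left(-5\right) \left(-150\right) \left(-21\right) = 750 \left(-21\right) = -15750$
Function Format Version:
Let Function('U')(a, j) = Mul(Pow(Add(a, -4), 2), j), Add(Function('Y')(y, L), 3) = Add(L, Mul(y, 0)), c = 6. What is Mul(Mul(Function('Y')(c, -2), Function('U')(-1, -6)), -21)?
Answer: -15750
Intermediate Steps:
Function('Y')(y, L) = Add(-3, L) (Function('Y')(y, L) = Add(-3, Add(L, Mul(y, 0))) = Add(-3, Add(L, 0)) = Add(-3, L))
Function('U')(a, j) = Mul(j, Pow(Add(-4, a), 2)) (Function('U')(a, j) = Mul(Pow(Add(-4, a), 2), j) = Mul(j, Pow(Add(-4, a), 2)))
Mul(Mul(Function('Y')(c, -2), Function('U')(-1, -6)), -21) = Mul(Mul(Add(-3, -2), Mul(-6, Pow(Add(-4, -1), 2))), -21) = Mul(Mul(-5, Mul(-6, Pow(-5, 2))), -21) = Mul(Mul(-5, Mul(-6, 25)), -21) = Mul(Mul(-5, -150), -21) = Mul(750, -21) = -15750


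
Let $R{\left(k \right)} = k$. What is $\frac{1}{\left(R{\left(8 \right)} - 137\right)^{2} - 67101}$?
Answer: $- \frac{1}{50460} \approx -1.9818 \cdot 10^{-5}$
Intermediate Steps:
$\frac{1}{\left(R{\left(8 \right)} - 137\right)^{2} - 67101} = \frac{1}{\left(8 - 137\right)^{2} - 67101} = \frac{1}{\left(-129\right)^{2} - 67101} = \frac{1}{16641 - 67101} = \frac{1}{-50460} = - \frac{1}{50460}$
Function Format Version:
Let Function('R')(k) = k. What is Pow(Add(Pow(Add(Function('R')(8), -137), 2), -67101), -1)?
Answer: Rational(-1, 50460) ≈ -1.9818e-5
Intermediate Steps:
Pow(Add(Pow(Add(Function('R')(8), -137), 2), -67101), -1) = Pow(Add(Pow(Add(8, -137), 2), -67101), -1) = Pow(Add(Pow(-129, 2), -67101), -1) = Pow(Add(16641, -67101), -1) = Pow(-50460, -1) = Rational(-1, 50460)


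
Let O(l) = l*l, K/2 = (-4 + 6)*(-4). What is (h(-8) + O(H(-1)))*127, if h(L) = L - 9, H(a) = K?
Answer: 30353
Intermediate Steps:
K = -16 (K = 2*((-4 + 6)*(-4)) = 2*(2*(-4)) = 2*(-8) = -16)
H(a) = -16
O(l) = l²
h(L) = -9 + L
(h(-8) + O(H(-1)))*127 = ((-9 - 8) + (-16)²)*127 = (-17 + 256)*127 = 239*127 = 30353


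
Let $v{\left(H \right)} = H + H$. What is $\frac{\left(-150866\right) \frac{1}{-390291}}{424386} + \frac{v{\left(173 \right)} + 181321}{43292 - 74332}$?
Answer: $- \frac{15045116897177401}{2570640243779520} \approx -5.8527$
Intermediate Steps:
$v{\left(H \right)} = 2 H$
$\frac{\left(-150866\right) \frac{1}{-390291}}{424386} + \frac{v{\left(173 \right)} + 181321}{43292 - 74332} = \frac{\left(-150866\right) \frac{1}{-390291}}{424386} + \frac{2 \cdot 173 + 181321}{43292 - 74332} = \left(-150866\right) \left(- \frac{1}{390291}\right) \frac{1}{424386} + \frac{346 + 181321}{-31040} = \frac{150866}{390291} \cdot \frac{1}{424386} + 181667 \left(- \frac{1}{31040}\right) = \frac{75433}{82817018163} - \frac{181667}{31040} = - \frac{15045116897177401}{2570640243779520}$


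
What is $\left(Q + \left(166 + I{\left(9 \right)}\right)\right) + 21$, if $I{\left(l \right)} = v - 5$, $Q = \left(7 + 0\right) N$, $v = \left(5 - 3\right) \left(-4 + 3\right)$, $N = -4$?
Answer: $152$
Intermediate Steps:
$v = -2$ ($v = 2 \left(-1\right) = -2$)
$Q = -28$ ($Q = \left(7 + 0\right) \left(-4\right) = 7 \left(-4\right) = -28$)
$I{\left(l \right)} = -7$ ($I{\left(l \right)} = -2 - 5 = -7$)
$\left(Q + \left(166 + I{\left(9 \right)}\right)\right) + 21 = \left(-28 + \left(166 - 7\right)\right) + 21 = \left(-28 + 159\right) + 21 = 131 + 21 = 152$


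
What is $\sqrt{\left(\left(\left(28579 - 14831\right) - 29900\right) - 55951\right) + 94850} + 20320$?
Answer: $20320 + 23 \sqrt{43} \approx 20471.0$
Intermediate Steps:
$\sqrt{\left(\left(\left(28579 - 14831\right) - 29900\right) - 55951\right) + 94850} + 20320 = \sqrt{\left(\left(13748 - 29900\right) - 55951\right) + 94850} + 20320 = \sqrt{\left(-16152 - 55951\right) + 94850} + 20320 = \sqrt{-72103 + 94850} + 20320 = \sqrt{22747} + 20320 = 23 \sqrt{43} + 20320 = 20320 + 23 \sqrt{43}$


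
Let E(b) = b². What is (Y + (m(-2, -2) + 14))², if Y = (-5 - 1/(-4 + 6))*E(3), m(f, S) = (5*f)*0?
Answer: 5041/4 ≈ 1260.3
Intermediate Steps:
m(f, S) = 0
Y = -99/2 (Y = (-5 - 1/(-4 + 6))*3² = (-5 - 1/2)*9 = (-5 - 1*½)*9 = (-5 - ½)*9 = -11/2*9 = -99/2 ≈ -49.500)
(Y + (m(-2, -2) + 14))² = (-99/2 + (0 + 14))² = (-99/2 + 14)² = (-71/2)² = 5041/4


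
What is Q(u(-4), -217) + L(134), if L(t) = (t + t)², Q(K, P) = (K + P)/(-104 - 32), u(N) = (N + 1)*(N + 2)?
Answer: 9768275/136 ≈ 71826.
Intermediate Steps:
u(N) = (1 + N)*(2 + N)
Q(K, P) = -K/136 - P/136 (Q(K, P) = (K + P)/(-136) = (K + P)*(-1/136) = -K/136 - P/136)
L(t) = 4*t² (L(t) = (2*t)² = 4*t²)
Q(u(-4), -217) + L(134) = (-(2 + (-4)² + 3*(-4))/136 - 1/136*(-217)) + 4*134² = (-(2 + 16 - 12)/136 + 217/136) + 4*17956 = (-1/136*6 + 217/136) + 71824 = (-3/68 + 217/136) + 71824 = 211/136 + 71824 = 9768275/136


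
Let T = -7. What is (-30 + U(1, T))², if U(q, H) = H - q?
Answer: 1444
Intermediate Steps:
(-30 + U(1, T))² = (-30 + (-7 - 1*1))² = (-30 + (-7 - 1))² = (-30 - 8)² = (-38)² = 1444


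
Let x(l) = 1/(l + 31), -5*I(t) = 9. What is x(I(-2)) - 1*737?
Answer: -107597/146 ≈ -736.97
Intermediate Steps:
I(t) = -9/5 (I(t) = -1/5*9 = -9/5)
x(l) = 1/(31 + l)
x(I(-2)) - 1*737 = 1/(31 - 9/5) - 1*737 = 1/(146/5) - 737 = 5/146 - 737 = -107597/146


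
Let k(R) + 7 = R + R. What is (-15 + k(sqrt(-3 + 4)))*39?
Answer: -780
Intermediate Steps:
k(R) = -7 + 2*R (k(R) = -7 + (R + R) = -7 + 2*R)
(-15 + k(sqrt(-3 + 4)))*39 = (-15 + (-7 + 2*sqrt(-3 + 4)))*39 = (-15 + (-7 + 2*sqrt(1)))*39 = (-15 + (-7 + 2*1))*39 = (-15 + (-7 + 2))*39 = (-15 - 5)*39 = -20*39 = -780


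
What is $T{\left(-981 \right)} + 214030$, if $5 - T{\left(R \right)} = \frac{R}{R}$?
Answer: $214034$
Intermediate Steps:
$T{\left(R \right)} = 4$ ($T{\left(R \right)} = 5 - \frac{R}{R} = 5 - 1 = 4$)
$T{\left(-981 \right)} + 214030 = 4 + 214030 = 214034$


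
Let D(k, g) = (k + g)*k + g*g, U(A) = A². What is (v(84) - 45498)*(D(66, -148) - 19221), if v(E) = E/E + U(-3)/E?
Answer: 3476508577/28 ≈ 1.2416e+8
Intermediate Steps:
D(k, g) = g² + k*(g + k) (D(k, g) = (g + k)*k + g² = k*(g + k) + g² = g² + k*(g + k))
v(E) = 1 + 9/E (v(E) = E/E + (-3)²/E = 1 + 9/E)
(v(84) - 45498)*(D(66, -148) - 19221) = ((9 + 84)/84 - 45498)*(((-148)² + 66² - 148*66) - 19221) = ((1/84)*93 - 45498)*((21904 + 4356 - 9768) - 19221) = (31/28 - 45498)*(16492 - 19221) = -1273913/28*(-2729) = 3476508577/28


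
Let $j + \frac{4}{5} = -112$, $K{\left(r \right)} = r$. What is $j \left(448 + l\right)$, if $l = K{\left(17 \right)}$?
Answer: $-52452$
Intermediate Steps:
$j = - \frac{564}{5}$ ($j = - \frac{4}{5} - 112 = - \frac{564}{5} \approx -112.8$)
$l = 17$
$j \left(448 + l\right) = - \frac{564 \left(448 + 17\right)}{5} = \left(- \frac{564}{5}\right) 465 = -52452$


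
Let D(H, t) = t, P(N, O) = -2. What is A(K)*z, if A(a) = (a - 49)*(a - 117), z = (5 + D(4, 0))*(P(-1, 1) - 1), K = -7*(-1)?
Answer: -69300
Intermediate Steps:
K = 7
z = -15 (z = (5 + 0)*(-2 - 1) = 5*(-3) = -15)
A(a) = (-117 + a)*(-49 + a) (A(a) = (-49 + a)*(-117 + a) = (-117 + a)*(-49 + a))
A(K)*z = (5733 + 7² - 166*7)*(-15) = (5733 + 49 - 1162)*(-15) = 4620*(-15) = -69300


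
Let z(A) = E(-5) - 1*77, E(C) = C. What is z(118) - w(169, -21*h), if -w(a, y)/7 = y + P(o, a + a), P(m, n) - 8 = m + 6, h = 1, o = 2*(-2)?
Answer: -159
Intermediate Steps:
o = -4
z(A) = -82 (z(A) = -5 - 1*77 = -5 - 77 = -82)
P(m, n) = 14 + m (P(m, n) = 8 + (m + 6) = 8 + (6 + m) = 14 + m)
w(a, y) = -70 - 7*y (w(a, y) = -7*(y + (14 - 4)) = -7*(y + 10) = -7*(10 + y) = -70 - 7*y)
z(118) - w(169, -21*h) = -82 - (-70 - (-147)) = -82 - (-70 - 7*(-21)) = -82 - (-70 + 147) = -82 - 1*77 = -82 - 77 = -159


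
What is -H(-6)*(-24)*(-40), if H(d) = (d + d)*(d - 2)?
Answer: -92160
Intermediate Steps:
H(d) = 2*d*(-2 + d) (H(d) = (2*d)*(-2 + d) = 2*d*(-2 + d))
-H(-6)*(-24)*(-40) = -(2*(-6)*(-2 - 6))*(-24)*(-40) = -(2*(-6)*(-8))*(-24)*(-40) = -96*(-24)*(-40) = -(-2304)*(-40) = -1*92160 = -92160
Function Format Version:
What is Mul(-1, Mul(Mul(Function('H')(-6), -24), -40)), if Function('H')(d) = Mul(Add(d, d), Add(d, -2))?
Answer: -92160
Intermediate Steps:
Function('H')(d) = Mul(2, d, Add(-2, d)) (Function('H')(d) = Mul(Mul(2, d), Add(-2, d)) = Mul(2, d, Add(-2, d)))
Mul(-1, Mul(Mul(Function('H')(-6), -24), -40)) = Mul(-1, Mul(Mul(Mul(2, -6, Add(-2, -6)), -24), -40)) = Mul(-1, Mul(Mul(Mul(2, -6, -8), -24), -40)) = Mul(-1, Mul(Mul(96, -24), -40)) = Mul(-1, Mul(-2304, -40)) = Mul(-1, 92160) = -92160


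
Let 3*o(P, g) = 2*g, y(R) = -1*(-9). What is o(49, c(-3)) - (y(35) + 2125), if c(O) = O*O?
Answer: -2128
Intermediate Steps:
c(O) = O²
y(R) = 9
o(P, g) = 2*g/3 (o(P, g) = (2*g)/3 = 2*g/3)
o(49, c(-3)) - (y(35) + 2125) = (⅔)*(-3)² - (9 + 2125) = (⅔)*9 - 1*2134 = 6 - 2134 = -2128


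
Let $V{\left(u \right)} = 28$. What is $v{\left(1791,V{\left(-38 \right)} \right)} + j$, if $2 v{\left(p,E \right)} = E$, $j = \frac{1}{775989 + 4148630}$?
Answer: $\frac{68944667}{4924619} \approx 14.0$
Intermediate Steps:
$j = \frac{1}{4924619} \approx 2.0306 \cdot 10^{-7}$
$v{\left(p,E \right)} = \frac{E}{2}$
$v{\left(1791,V{\left(-38 \right)} \right)} + j = \frac{1}{2} \cdot 28 + \frac{1}{4924619} = 14 + \frac{1}{4924619} = \frac{68944667}{4924619}$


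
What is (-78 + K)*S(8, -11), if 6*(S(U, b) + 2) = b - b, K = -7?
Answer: 170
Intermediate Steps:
S(U, b) = -2 (S(U, b) = -2 + (b - b)/6 = -2 + (1/6)*0 = -2 + 0 = -2)
(-78 + K)*S(8, -11) = (-78 - 7)*(-2) = -85*(-2) = 170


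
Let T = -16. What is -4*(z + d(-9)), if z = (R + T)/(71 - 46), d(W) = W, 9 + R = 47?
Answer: 812/25 ≈ 32.480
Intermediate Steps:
R = 38 (R = -9 + 47 = 38)
z = 22/25 (z = (38 - 16)/(71 - 46) = 22/25 ≈ 0.88000)
-4*(z + d(-9)) = -4*(22/25 - 9) = -4*(-203/25) = 812/25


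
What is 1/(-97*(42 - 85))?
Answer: 1/4171 ≈ 0.00023975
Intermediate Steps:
1/(-97*(42 - 85)) = 1/(-97*(-43)) = 1/4171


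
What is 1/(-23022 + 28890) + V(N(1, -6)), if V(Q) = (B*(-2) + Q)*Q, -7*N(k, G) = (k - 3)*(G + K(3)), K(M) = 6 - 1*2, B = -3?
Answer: -891887/287532 ≈ -3.1019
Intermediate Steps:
K(M) = 4 (K(M) = 6 - 2 = 4)
N(k, G) = -(-3 + k)*(4 + G)/7 (N(k, G) = -(k - 3)*(G + 4)/7 = -(-3 + k)*(4 + G)/7)
V(Q) = Q*(6 + Q) (V(Q) = (-3*(-2) + Q)*Q = (6 + Q)*Q = Q*(6 + Q))
1/(-23022 + 28890) + V(N(1, -6)) = 1/(-23022 + 28890) + (12/7 - 4/7*1 + (3/7)*(-6) - ⅐*(-6)*1)*(6 + (12/7 - 4/7*1 + (3/7)*(-6) - ⅐*(-6)*1)) = 1/5868 + (12/7 - 4/7 - 18/7 + 6/7)*(6 + (12/7 - 4/7 - 18/7 + 6/7)) = 1/5868 - 4*(6 - 4/7)/7 = 1/5868 - 4/7*38/7 = 1/5868 - 152/49 = -891887/287532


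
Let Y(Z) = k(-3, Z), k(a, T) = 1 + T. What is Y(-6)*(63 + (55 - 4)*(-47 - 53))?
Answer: 25185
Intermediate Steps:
Y(Z) = 1 + Z
Y(-6)*(63 + (55 - 4)*(-47 - 53)) = (1 - 6)*(63 + (55 - 4)*(-47 - 53)) = -5*(63 + 51*(-100)) = -5*(63 - 5100) = -5*(-5037) = 25185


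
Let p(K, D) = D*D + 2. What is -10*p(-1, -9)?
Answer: -830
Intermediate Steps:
p(K, D) = 2 + D**2 (p(K, D) = D**2 + 2 = 2 + D**2)
-10*p(-1, -9) = -10*(2 + (-9)**2) = -10*(2 + 81) = -10*83 = -830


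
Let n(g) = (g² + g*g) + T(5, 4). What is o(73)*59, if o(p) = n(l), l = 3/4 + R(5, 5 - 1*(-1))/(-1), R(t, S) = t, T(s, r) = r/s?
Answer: 87143/40 ≈ 2178.6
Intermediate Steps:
l = -17/4 (l = 3/4 + 5/(-1) = 3*(¼) + 5*(-1) = ¾ - 5 = -17/4 ≈ -4.2500)
n(g) = ⅘ + 2*g² (n(g) = (g² + g*g) + 4/5 = (g² + g²) + 4*(⅕) = 2*g² + ⅘ = ⅘ + 2*g²)
o(p) = 1477/40 (o(p) = ⅘ + 2*(-17/4)² = ⅘ + 2*(289/16) = ⅘ + 289/8 = 1477/40)
o(73)*59 = (1477/40)*59 = 87143/40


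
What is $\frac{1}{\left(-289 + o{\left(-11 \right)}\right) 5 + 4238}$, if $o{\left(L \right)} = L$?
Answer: $\frac{1}{2738} \approx 0.00036523$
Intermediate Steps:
$\frac{1}{\left(-289 + o{\left(-11 \right)}\right) 5 + 4238} = \frac{1}{\left(-289 - 11\right) 5 + 4238} = \frac{1}{\left(-300\right) 5 + 4238} = \frac{1}{-1500 + 4238} = \frac{1}{2738}$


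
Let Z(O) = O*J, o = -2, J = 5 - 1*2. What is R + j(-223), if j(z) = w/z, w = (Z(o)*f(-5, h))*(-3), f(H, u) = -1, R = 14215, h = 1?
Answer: 3169963/223 ≈ 14215.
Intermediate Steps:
J = 3 (J = 5 - 2 = 3)
Z(O) = 3*O (Z(O) = O*3 = 3*O)
w = -18 (w = ((3*(-2))*(-1))*(-3) = -6*(-1)*(-3) = 6*(-3) = -18)
j(z) = -18/z
R + j(-223) = 14215 - 18/(-223) = 14215 - 18*(-1/223) = 14215 + 18/223 = 3169963/223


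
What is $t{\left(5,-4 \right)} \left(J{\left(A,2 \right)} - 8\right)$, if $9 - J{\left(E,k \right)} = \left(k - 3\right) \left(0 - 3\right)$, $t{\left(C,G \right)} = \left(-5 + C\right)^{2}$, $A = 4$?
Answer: $0$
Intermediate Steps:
$J{\left(E,k \right)} = 3 k$ ($J{\left(E,k \right)} = 9 - \left(k - 3\right) \left(0 - 3\right) = 9 - \left(-3 + k\right) \left(-3\right) = 9 - \left(9 - 3 k\right) = 9 + \left(-9 + 3 k\right) = 3 k$)
$t{\left(5,-4 \right)} \left(J{\left(A,2 \right)} - 8\right) = \left(-5 + 5\right)^{2} \left(3 \cdot 2 - 8\right) = 0^{2} \left(6 - 8\right) = 0 \left(-2\right) = 0$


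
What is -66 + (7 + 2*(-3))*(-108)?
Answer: -174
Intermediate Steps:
-66 + (7 + 2*(-3))*(-108) = -66 + (7 - 6)*(-108) = -66 + 1*(-108) = -66 - 108 = -174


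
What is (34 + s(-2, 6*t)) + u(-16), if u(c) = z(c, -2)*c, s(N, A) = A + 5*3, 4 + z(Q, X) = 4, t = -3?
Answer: 31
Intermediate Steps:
z(Q, X) = 0 (z(Q, X) = -4 + 4 = 0)
s(N, A) = 15 + A (s(N, A) = A + 15 = 15 + A)
u(c) = 0 (u(c) = 0*c = 0)
(34 + s(-2, 6*t)) + u(-16) = (34 + (15 + 6*(-3))) + 0 = (34 + (15 - 18)) + 0 = (34 - 3) + 0 = 31 + 0 = 31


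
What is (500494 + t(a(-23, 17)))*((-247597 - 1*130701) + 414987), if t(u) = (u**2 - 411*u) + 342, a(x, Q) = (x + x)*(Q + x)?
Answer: 17008139864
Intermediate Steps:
a(x, Q) = 2*x*(Q + x) (a(x, Q) = (2*x)*(Q + x) = 2*x*(Q + x))
t(u) = 342 + u**2 - 411*u
(500494 + t(a(-23, 17)))*((-247597 - 1*130701) + 414987) = (500494 + (342 + (2*(-23)*(17 - 23))**2 - 822*(-23)*(17 - 23)))*((-247597 - 1*130701) + 414987) = (500494 + (342 + (2*(-23)*(-6))**2 - 822*(-23)*(-6)))*((-247597 - 130701) + 414987) = (500494 + (342 + 276**2 - 411*276))*(-378298 + 414987) = (500494 + (342 + 76176 - 113436))*36689 = (500494 - 36918)*36689 = 463576*36689 = 17008139864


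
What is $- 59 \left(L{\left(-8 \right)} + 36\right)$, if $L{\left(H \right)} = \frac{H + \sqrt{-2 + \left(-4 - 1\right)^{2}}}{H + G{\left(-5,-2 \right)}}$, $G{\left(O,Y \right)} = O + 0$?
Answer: $- \frac{28084}{13} + \frac{59 \sqrt{23}}{13} \approx -2138.5$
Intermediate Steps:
$G{\left(O,Y \right)} = O$
$L{\left(H \right)} = \frac{H + \sqrt{23}}{-5 + H}$ ($L{\left(H \right)} = \frac{H + \sqrt{-2 + \left(-4 - 1\right)^{2}}}{H - 5} = \frac{H + \sqrt{-2 + \left(-5\right)^{2}}}{-5 + H} = \frac{H + \sqrt{-2 + 25}}{-5 + H} = \frac{H + \sqrt{23}}{-5 + H}$)
$- 59 \left(L{\left(-8 \right)} + 36\right) = - 59 \left(\frac{-8 + \sqrt{23}}{-5 - 8} + 36\right) = - 59 \left(\frac{-8 + \sqrt{23}}{-13} + 36\right) = - 59 \left(- \frac{-8 + \sqrt{23}}{13} + 36\right) = - 59 \left(\left(\frac{8}{13} - \frac{\sqrt{23}}{13}\right) + 36\right) = - 59 \left(\frac{476}{13} - \frac{\sqrt{23}}{13}\right) = - \frac{28084}{13} + \frac{59 \sqrt{23}}{13}$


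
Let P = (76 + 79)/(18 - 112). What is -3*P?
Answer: 465/94 ≈ 4.9468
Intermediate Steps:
P = -155/94 (P = 155/(-94) = 155*(-1/94) = -155/94 ≈ -1.6489)
-3*P = -3*(-155/94) = 465/94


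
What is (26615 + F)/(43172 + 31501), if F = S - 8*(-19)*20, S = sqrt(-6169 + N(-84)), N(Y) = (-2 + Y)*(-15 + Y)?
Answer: 3295/8297 + sqrt(2345)/74673 ≈ 0.39778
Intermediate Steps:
N(Y) = (-15 + Y)*(-2 + Y)
S = sqrt(2345) (S = sqrt(-6169 + (30 + (-84)**2 - 17*(-84))) = sqrt(-6169 + (30 + 7056 + 1428)) = sqrt(-6169 + 8514) = sqrt(2345) ≈ 48.425)
F = 3040 + sqrt(2345) (F = sqrt(2345) - 8*(-19)*20 = sqrt(2345) + 152*20 = sqrt(2345) + 3040 = 3040 + sqrt(2345) ≈ 3088.4)
(26615 + F)/(43172 + 31501) = (26615 + (3040 + sqrt(2345)))/(43172 + 31501) = (29655 + sqrt(2345))/74673 = (29655 + sqrt(2345))*(1/74673) = 3295/8297 + sqrt(2345)/74673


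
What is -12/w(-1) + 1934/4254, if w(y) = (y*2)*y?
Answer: -11795/2127 ≈ -5.5454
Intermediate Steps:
w(y) = 2*y**2 (w(y) = (2*y)*y = 2*y**2)
-12/w(-1) + 1934/4254 = -12/(2*(-1)**2) + 1934/4254 = -12/(2*1) + 1934*(1/4254) = -12/2 + 967/2127 = -12*1/2 + 967/2127 = -6 + 967/2127 = -11795/2127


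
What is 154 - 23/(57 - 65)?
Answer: 1255/8 ≈ 156.88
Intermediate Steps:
154 - 23/(57 - 65) = 154 - 23/(-8) = 154 - 23*(-1/8) = 154 + 23/8 = 1255/8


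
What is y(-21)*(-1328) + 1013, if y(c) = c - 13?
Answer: 46165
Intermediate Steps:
y(c) = -13 + c
y(-21)*(-1328) + 1013 = (-13 - 21)*(-1328) + 1013 = -34*(-1328) + 1013 = 45152 + 1013 = 46165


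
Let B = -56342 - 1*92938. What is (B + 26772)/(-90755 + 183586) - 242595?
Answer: -22520458953/92831 ≈ -2.4260e+5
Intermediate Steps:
B = -149280 (B = -56342 - 92938 = -149280)
(B + 26772)/(-90755 + 183586) - 242595 = (-149280 + 26772)/(-90755 + 183586) - 242595 = -122508/92831 - 242595 = -22520458953/92831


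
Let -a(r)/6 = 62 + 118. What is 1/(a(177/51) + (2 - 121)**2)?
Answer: 1/13081 ≈ 7.6447e-5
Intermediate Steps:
a(r) = -1080 (a(r) = -6*(62 + 118) = -6*180 = -1080)
1/(a(177/51) + (2 - 121)**2) = 1/(-1080 + (2 - 121)**2) = 1/(-1080 + (-119)**2) = 1/(-1080 + 14161) = 1/13081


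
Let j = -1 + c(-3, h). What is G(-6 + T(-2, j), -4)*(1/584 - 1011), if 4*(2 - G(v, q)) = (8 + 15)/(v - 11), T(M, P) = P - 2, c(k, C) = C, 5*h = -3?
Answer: -554407197/240608 ≈ -2304.2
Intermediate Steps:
h = -⅗ (h = (⅕)*(-3) = -⅗ ≈ -0.60000)
j = -8/5 (j = -1 - ⅗ = -8/5 ≈ -1.6000)
T(M, P) = -2 + P
G(v, q) = 2 - 23/(4*(-11 + v)) (G(v, q) = 2 - (8 + 15)/(4*(v - 11)) = 2 - 23/(4*(-11 + v)))
G(-6 + T(-2, j), -4)*(1/584 - 1011) = ((-111 + 8*(-6 + (-2 - 8/5)))/(4*(-11 + (-6 + (-2 - 8/5)))))*(1/584 - 1011) = ((-111 + 8*(-6 - 18/5))/(4*(-11 + (-6 - 18/5))))*(1/584 - 1011) = ((-111 + 8*(-48/5))/(4*(-11 - 48/5)))*(-590423/584) = ((-111 - 384/5)/(4*(-103/5)))*(-590423/584) = ((¼)*(-5/103)*(-939/5))*(-590423/584) = (939/412)*(-590423/584) = -554407197/240608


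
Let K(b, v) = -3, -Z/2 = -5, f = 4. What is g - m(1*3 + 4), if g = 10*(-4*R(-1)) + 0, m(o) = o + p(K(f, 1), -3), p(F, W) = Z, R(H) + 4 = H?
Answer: 183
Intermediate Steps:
Z = 10 (Z = -2*(-5) = 10)
R(H) = -4 + H
p(F, W) = 10
m(o) = 10 + o (m(o) = o + 10 = 10 + o)
g = 200 (g = 10*(-4*(-4 - 1)) + 0 = 10*(-4*(-5)) + 0 = 10*20 + 0 = 200 + 0 = 200)
g - m(1*3 + 4) = 200 - (10 + (1*3 + 4)) = 200 - (10 + (3 + 4)) = 200 - (10 + 7) = 200 - 1*17 = 200 - 17 = 183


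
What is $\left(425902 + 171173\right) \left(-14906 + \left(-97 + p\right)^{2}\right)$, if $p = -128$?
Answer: $21326921925$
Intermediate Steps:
$\left(425902 + 171173\right) \left(-14906 + \left(-97 + p\right)^{2}\right) = \left(425902 + 171173\right) \left(-14906 + \left(-97 - 128\right)^{2}\right) = 597075 \left(-14906 + \left(-225\right)^{2}\right) = 597075 \left(-14906 + 50625\right) = 597075 \cdot 35719 = 21326921925$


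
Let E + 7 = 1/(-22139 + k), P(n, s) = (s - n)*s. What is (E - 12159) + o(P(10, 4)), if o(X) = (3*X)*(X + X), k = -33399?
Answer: -483735981/55538 ≈ -8710.0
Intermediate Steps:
P(n, s) = s*(s - n)
o(X) = 6*X**2 (o(X) = (3*X)*(2*X) = 6*X**2)
E = -388767/55538 (E = -7 + 1/(-22139 - 33399) = -7 + 1/(-55538) = -7 - 1/55538 = -388767/55538 ≈ -7.0000)
(E - 12159) + o(P(10, 4)) = (-388767/55538 - 12159) + 6*(4*(4 - 1*10))**2 = -675675309/55538 + 6*(4*(4 - 10))**2 = -675675309/55538 + 6*(4*(-6))**2 = -675675309/55538 + 6*(-24)**2 = -675675309/55538 + 6*576 = -675675309/55538 + 3456 = -483735981/55538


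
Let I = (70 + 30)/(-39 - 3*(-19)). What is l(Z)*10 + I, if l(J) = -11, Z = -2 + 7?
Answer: -940/9 ≈ -104.44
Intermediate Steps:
Z = 5
I = 50/9 (I = 100/(-39 + 57) = 100/18 = 100*(1/18) = 50/9 ≈ 5.5556)
l(Z)*10 + I = -11*10 + 50/9 = -110 + 50/9 = -940/9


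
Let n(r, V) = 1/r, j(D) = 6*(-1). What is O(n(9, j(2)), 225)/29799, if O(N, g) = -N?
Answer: -1/268191 ≈ -3.7287e-6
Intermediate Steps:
j(D) = -6
O(n(9, j(2)), 225)/29799 = -1/9/29799 = -1*⅑*(1/29799) = -⅑*1/29799 = -1/268191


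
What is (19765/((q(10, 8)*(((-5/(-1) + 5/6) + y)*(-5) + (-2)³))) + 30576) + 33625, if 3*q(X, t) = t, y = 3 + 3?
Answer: 103314127/1612 ≈ 64091.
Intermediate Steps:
y = 6
q(X, t) = t/3
(19765/((q(10, 8)*(((-5/(-1) + 5/6) + y)*(-5) + (-2)³))) + 30576) + 33625 = (19765/((((⅓)*8)*(((-5/(-1) + 5/6) + 6)*(-5) + (-2)³))) + 30576) + 33625 = (19765/((8*(((-5*(-1) + 5*(⅙)) + 6)*(-5) - 8)/3)) + 30576) + 33625 = (19765/((8*(((5 + ⅚) + 6)*(-5) - 8)/3)) + 30576) + 33625 = (19765/((8*((35/6 + 6)*(-5) - 8)/3)) + 30576) + 33625 = (19765/((8*((71/6)*(-5) - 8)/3)) + 30576) + 33625 = (19765/((8*(-355/6 - 8)/3)) + 30576) + 33625 = (19765/(((8/3)*(-403/6))) + 30576) + 33625 = (19765/(-1612/9) + 30576) + 33625 = (19765*(-9/1612) + 30576) + 33625 = (-177885/1612 + 30576) + 33625 = 49110627/1612 + 33625 = 103314127/1612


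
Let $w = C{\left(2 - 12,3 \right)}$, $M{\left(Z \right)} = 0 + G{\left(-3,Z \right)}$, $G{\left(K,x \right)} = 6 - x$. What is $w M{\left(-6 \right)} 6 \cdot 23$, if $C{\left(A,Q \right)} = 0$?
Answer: $0$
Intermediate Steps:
$M{\left(Z \right)} = 6 - Z$ ($M{\left(Z \right)} = 0 - \left(-6 + Z\right) = 6 - Z$)
$w = 0$
$w M{\left(-6 \right)} 6 \cdot 23 = 0 \left(6 - -6\right) 6 \cdot 23 = 0 \left(6 + 6\right) 138 = 0 \cdot 12 \cdot 138 = 0 \cdot 138 = 0$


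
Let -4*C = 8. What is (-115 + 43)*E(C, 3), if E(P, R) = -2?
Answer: 144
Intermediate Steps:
C = -2 (C = -¼*8 = -2)
(-115 + 43)*E(C, 3) = (-115 + 43)*(-2) = -72*(-2) = 144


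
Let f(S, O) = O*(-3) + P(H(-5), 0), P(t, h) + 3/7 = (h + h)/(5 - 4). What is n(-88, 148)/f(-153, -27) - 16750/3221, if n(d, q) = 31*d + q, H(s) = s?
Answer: -5634855/151387 ≈ -37.221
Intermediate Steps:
P(t, h) = -3/7 + 2*h (P(t, h) = -3/7 + (h + h)/(5 - 4) = -3/7 + (2*h)/1 = -3/7 + (2*h)*1 = -3/7 + 2*h)
n(d, q) = q + 31*d
f(S, O) = -3/7 - 3*O (f(S, O) = O*(-3) + (-3/7 + 2*0) = -3*O + (-3/7 + 0) = -3*O - 3/7 = -3/7 - 3*O)
n(-88, 148)/f(-153, -27) - 16750/3221 = (148 + 31*(-88))/(-3/7 - 3*(-27)) - 16750/3221 = (148 - 2728)/(-3/7 + 81) - 16750*1/3221 = -2580/564/7 - 16750/3221 = -2580*7/564 - 16750/3221 = -1505/47 - 16750/3221 = -5634855/151387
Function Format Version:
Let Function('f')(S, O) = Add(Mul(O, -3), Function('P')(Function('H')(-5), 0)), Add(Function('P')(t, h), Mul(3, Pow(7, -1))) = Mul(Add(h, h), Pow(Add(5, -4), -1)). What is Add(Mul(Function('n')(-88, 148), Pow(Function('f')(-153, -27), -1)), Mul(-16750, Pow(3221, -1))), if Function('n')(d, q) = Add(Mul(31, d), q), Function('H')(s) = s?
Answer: Rational(-5634855, 151387) ≈ -37.221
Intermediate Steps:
Function('P')(t, h) = Add(Rational(-3, 7), Mul(2, h)) (Function('P')(t, h) = Add(Rational(-3, 7), Mul(Add(h, h), Pow(Add(5, -4), -1))) = Add(Rational(-3, 7), Mul(Mul(2, h), Pow(1, -1))) = Add(Rational(-3, 7), Mul(Mul(2, h), 1)) = Add(Rational(-3, 7), Mul(2, h)))
Function('n')(d, q) = Add(q, Mul(31, d))
Function('f')(S, O) = Add(Rational(-3, 7), Mul(-3, O)) (Function('f')(S, O) = Add(Mul(O, -3), Add(Rational(-3, 7), Mul(2, 0))) = Add(Mul(-3, O), Add(Rational(-3, 7), 0)) = Add(Mul(-3, O), Rational(-3, 7)) = Add(Rational(-3, 7), Mul(-3, O)))
Add(Mul(Function('n')(-88, 148), Pow(Function('f')(-153, -27), -1)), Mul(-16750, Pow(3221, -1))) = Add(Mul(Add(148, Mul(31, -88)), Pow(Add(Rational(-3, 7), Mul(-3, -27)), -1)), Mul(-16750, Pow(3221, -1))) = Add(Mul(Add(148, -2728), Pow(Add(Rational(-3, 7), 81), -1)), Mul(-16750, Rational(1, 3221))) = Add(Mul(-2580, Pow(Rational(564, 7), -1)), Rational(-16750, 3221)) = Add(Mul(-2580, Rational(7, 564)), Rational(-16750, 3221)) = Add(Rational(-1505, 47), Rational(-16750, 3221)) = Rational(-5634855, 151387)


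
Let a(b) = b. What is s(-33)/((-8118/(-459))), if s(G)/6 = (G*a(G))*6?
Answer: 90882/41 ≈ 2216.6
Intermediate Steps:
s(G) = 36*G**2 (s(G) = 6*((G*G)*6) = 6*(G**2*6) = 6*(6*G**2) = 36*G**2)
s(-33)/((-8118/(-459))) = (36*(-33)**2)/((-8118/(-459))) = (36*1089)/((-8118*(-1/459))) = 39204/(902/51) = 39204*(51/902) = 90882/41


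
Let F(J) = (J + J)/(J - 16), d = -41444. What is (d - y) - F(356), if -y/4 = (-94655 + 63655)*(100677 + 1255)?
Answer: -1074366802918/85 ≈ -1.2640e+10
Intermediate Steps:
y = 12639568000 (y = -4*(-94655 + 63655)*(100677 + 1255) = -(-124000)*101932 = -4*(-3159892000) = 12639568000)
F(J) = 2*J/(-16 + J) (F(J) = (2*J)/(-16 + J) = 2*J/(-16 + J))
(d - y) - F(356) = (-41444 - 1*12639568000) - 2*356/(-16 + 356) = (-41444 - 12639568000) - 2*356/340 = -12639609444 - 2*356/340 = -12639609444 - 1*178/85 = -12639609444 - 178/85 = -1074366802918/85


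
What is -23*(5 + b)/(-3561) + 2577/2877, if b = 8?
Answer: 3345640/3414999 ≈ 0.97969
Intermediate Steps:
-23*(5 + b)/(-3561) + 2577/2877 = -23*(5 + 8)/(-3561) + 2577/2877 = -23*13*(-1/3561) + 2577*(1/2877) = -299*(-1/3561) + 859/959 = 299/3561 + 859/959 = 3345640/3414999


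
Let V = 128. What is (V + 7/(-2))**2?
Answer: 62001/4 ≈ 15500.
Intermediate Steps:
(V + 7/(-2))**2 = (128 + 7/(-2))**2 = (128 + 7*(-1/2))**2 = (128 - 7/2)**2 = (249/2)**2 = 62001/4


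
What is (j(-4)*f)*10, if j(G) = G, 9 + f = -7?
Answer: 640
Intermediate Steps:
f = -16 (f = -9 - 7 = -16)
(j(-4)*f)*10 = -4*(-16)*10 = 64*10 = 640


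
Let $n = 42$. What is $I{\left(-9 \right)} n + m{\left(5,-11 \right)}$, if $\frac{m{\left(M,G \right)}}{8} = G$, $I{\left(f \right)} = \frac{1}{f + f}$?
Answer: $- \frac{271}{3} \approx -90.333$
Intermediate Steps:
$I{\left(f \right)} = \frac{1}{2 f}$
$m{\left(M,G \right)} = 8 G$
$I{\left(-9 \right)} n + m{\left(5,-11 \right)} = \frac{1}{2 \left(-9\right)} 42 + 8 \left(-11\right) = \frac{1}{2} \left(- \frac{1}{9}\right) 42 - 88 = \left(- \frac{1}{18}\right) 42 - 88 = - \frac{7}{3} - 88 = - \frac{271}{3}$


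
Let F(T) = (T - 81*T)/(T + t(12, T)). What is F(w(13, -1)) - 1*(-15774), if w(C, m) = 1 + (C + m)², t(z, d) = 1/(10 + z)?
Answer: 50079634/3191 ≈ 15694.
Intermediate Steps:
F(T) = -80*T/(1/22 + T) (F(T) = (T - 81*T)/(T + 1/(10 + 12)) = (-80*T)/(T + 1/22) = (-80*T)/(1/22 + T) = -80*T/(1/22 + T))
F(w(13, -1)) - 1*(-15774) = -1760*(1 + (13 - 1)²)/(1 + 22*(1 + (13 - 1)²)) - 1*(-15774) = -1760*(1 + 12²)/(1 + 22*(1 + 12²)) + 15774 = -1760*(1 + 144)/(1 + 22*(1 + 144)) + 15774 = -1760*145/(1 + 22*145) + 15774 = -1760*145/(1 + 3190) + 15774 = -1760*145/3191 + 15774 = -1760*145*1/3191 + 15774 = -255200/3191 + 15774 = 50079634/3191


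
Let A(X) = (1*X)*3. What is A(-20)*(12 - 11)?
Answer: -60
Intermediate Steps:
A(X) = 3*X (A(X) = X*3 = 3*X)
A(-20)*(12 - 11) = (3*(-20))*(12 - 11) = -60*1 = -60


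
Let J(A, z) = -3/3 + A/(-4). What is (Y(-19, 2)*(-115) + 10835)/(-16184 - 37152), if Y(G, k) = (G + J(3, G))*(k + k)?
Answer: -5095/13334 ≈ -0.38211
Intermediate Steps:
J(A, z) = -1 - A/4 (J(A, z) = -3*⅓ + A*(-¼) = -1 - A/4)
Y(G, k) = 2*k*(-7/4 + G) (Y(G, k) = (G + (-1 - ¼*3))*(k + k) = (G + (-1 - ¾))*(2*k) = (G - 7/4)*(2*k) = (-7/4 + G)*(2*k) = 2*k*(-7/4 + G))
(Y(-19, 2)*(-115) + 10835)/(-16184 - 37152) = (((½)*2*(-7 + 4*(-19)))*(-115) + 10835)/(-16184 - 37152) = (((½)*2*(-7 - 76))*(-115) + 10835)/(-53336) = (((½)*2*(-83))*(-115) + 10835)*(-1/53336) = (-83*(-115) + 10835)*(-1/53336) = (9545 + 10835)*(-1/53336) = 20380*(-1/53336) = -5095/13334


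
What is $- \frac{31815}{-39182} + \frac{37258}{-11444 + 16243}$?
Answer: $\frac{1612523141}{188034418} \approx 8.5757$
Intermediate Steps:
$- \frac{31815}{-39182} + \frac{37258}{-11444 + 16243} = \left(-31815\right) \left(- \frac{1}{39182}\right) + \frac{37258}{4799} = \frac{31815}{39182} + 37258 \cdot \frac{1}{4799} = \frac{31815}{39182} + \frac{37258}{4799} = \frac{1612523141}{188034418}$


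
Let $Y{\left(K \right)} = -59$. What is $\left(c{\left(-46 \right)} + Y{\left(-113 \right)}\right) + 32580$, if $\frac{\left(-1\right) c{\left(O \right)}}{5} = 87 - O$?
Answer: $31856$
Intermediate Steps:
$c{\left(O \right)} = -435 + 5 O$ ($c{\left(O \right)} = - 5 \left(87 - O\right) = -435 + 5 O$)
$\left(c{\left(-46 \right)} + Y{\left(-113 \right)}\right) + 32580 = \left(\left(-435 + 5 \left(-46\right)\right) - 59\right) + 32580 = \left(\left(-435 - 230\right) - 59\right) + 32580 = \left(-665 - 59\right) + 32580 = -724 + 32580 = 31856$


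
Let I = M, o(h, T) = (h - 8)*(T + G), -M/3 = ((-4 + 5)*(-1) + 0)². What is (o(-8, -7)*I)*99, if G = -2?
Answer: -42768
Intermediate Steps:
M = -3 (M = -3*((-4 + 5)*(-1) + 0)² = -3*(1*(-1) + 0)² = -3*(-1 + 0)² = -3*(-1)² = -3*1 = -3)
o(h, T) = (-8 + h)*(-2 + T) (o(h, T) = (h - 8)*(T - 2) = (-8 + h)*(-2 + T))
I = -3
(o(-8, -7)*I)*99 = ((16 - 8*(-7) - 2*(-8) - 7*(-8))*(-3))*99 = ((16 + 56 + 16 + 56)*(-3))*99 = (144*(-3))*99 = -432*99 = -42768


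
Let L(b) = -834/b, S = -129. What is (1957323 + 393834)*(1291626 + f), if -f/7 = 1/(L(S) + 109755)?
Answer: 2047569821565277467/674249 ≈ 3.0368e+12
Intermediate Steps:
f = -43/674249 (f = -7/(-834/(-129) + 109755) = -7/(-834*(-1/129) + 109755) = -7/(278/43 + 109755) = -7/4719743/43 = -7*43/4719743 = -43/674249 ≈ -6.3775e-5)
(1957323 + 393834)*(1291626 + f) = (1957323 + 393834)*(1291626 - 43/674249) = 2351157*(870877538831/674249) = 2047569821565277467/674249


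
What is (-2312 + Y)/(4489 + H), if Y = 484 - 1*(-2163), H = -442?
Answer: 335/4047 ≈ 0.082777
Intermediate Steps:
Y = 2647 (Y = 484 + 2163 = 2647)
(-2312 + Y)/(4489 + H) = (-2312 + 2647)/(4489 - 442) = 335/4047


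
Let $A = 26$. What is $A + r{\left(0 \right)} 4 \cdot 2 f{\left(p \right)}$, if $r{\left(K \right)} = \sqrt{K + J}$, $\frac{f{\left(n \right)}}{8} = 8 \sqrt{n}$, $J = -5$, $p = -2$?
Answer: $26 - 512 \sqrt{10} \approx -1593.1$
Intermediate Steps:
$f{\left(n \right)} = 64 \sqrt{n}$ ($f{\left(n \right)} = 8 \cdot 8 \sqrt{n} = 64 \sqrt{n}$)
$r{\left(K \right)} = \sqrt{-5 + K}$ ($r{\left(K \right)} = \sqrt{K - 5} = \sqrt{-5 + K}$)
$A + r{\left(0 \right)} 4 \cdot 2 f{\left(p \right)} = 26 + \sqrt{-5 + 0} \cdot 4 \cdot 2 \cdot 64 \sqrt{-2} = 26 + \sqrt{-5} \cdot 4 \cdot 2 \cdot 64 i \sqrt{2} = 26 + i \sqrt{5} \cdot 4 \cdot 2 \cdot 64 i \sqrt{2} = 26 + 4 i \sqrt{5} \cdot 2 \cdot 64 i \sqrt{2} = 26 + 8 i \sqrt{5} \cdot 64 i \sqrt{2} = 26 - 512 \sqrt{10}$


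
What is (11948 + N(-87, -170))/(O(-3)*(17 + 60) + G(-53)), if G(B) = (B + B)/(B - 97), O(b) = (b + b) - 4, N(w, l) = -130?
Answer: -886350/57697 ≈ -15.362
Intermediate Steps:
O(b) = -4 + 2*b (O(b) = 2*b - 4 = -4 + 2*b)
G(B) = 2*B/(-97 + B) (G(B) = (2*B)/(-97 + B) = 2*B/(-97 + B))
(11948 + N(-87, -170))/(O(-3)*(17 + 60) + G(-53)) = (11948 - 130)/((-4 + 2*(-3))*(17 + 60) + 2*(-53)/(-97 - 53)) = 11818/((-4 - 6)*77 + 2*(-53)/(-150)) = 11818/(-10*77 + 2*(-53)*(-1/150)) = 11818/(-770 + 53/75) = 11818/(-57697/75) = 11818*(-75/57697) = -886350/57697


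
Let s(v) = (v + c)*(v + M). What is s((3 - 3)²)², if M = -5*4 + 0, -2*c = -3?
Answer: 900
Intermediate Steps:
c = 3/2 (c = -½*(-3) = 3/2 ≈ 1.5000)
M = -20 (M = -20 + 0 = -20)
s(v) = (-20 + v)*(3/2 + v) (s(v) = (v + 3/2)*(v - 20) = (3/2 + v)*(-20 + v) = (-20 + v)*(3/2 + v))
s((3 - 3)²)² = (-30 + ((3 - 3)²)² - 37*(3 - 3)²/2)² = (-30 + (0²)² - 37/2*0²)² = (-30 + 0² - 37/2*0)² = (-30 + 0 + 0)² = (-30)² = 900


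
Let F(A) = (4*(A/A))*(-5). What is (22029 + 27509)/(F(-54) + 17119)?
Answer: 49538/17099 ≈ 2.8971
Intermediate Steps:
F(A) = -20 (F(A) = (4*1)*(-5) = 4*(-5) = -20)
(22029 + 27509)/(F(-54) + 17119) = (22029 + 27509)/(-20 + 17119) = 49538/17099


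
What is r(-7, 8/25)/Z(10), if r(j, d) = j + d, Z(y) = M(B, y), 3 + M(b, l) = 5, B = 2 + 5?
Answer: -167/50 ≈ -3.3400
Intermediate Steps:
B = 7
M(b, l) = 2 (M(b, l) = -3 + 5 = 2)
Z(y) = 2
r(j, d) = d + j
r(-7, 8/25)/Z(10) = (8/25 - 7)/2 = (8*(1/25) - 7)*(½) = (8/25 - 7)*(½) = -167/25*½ = -167/50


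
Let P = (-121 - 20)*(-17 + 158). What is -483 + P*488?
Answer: -9702411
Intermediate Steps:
P = -19881 (P = -141*141 = -19881)
-483 + P*488 = -483 - 19881*488 = -483 - 9701928 = -9702411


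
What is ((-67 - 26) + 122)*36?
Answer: 1044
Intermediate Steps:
((-67 - 26) + 122)*36 = (-93 + 122)*36 = 29*36 = 1044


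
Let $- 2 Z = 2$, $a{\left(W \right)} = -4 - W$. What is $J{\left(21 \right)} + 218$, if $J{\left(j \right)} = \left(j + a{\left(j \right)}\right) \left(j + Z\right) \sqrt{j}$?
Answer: $218 - 80 \sqrt{21} \approx -148.61$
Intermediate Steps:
$Z = -1$ ($Z = \left(- \frac{1}{2}\right) 2 = -1$)
$J{\left(j \right)} = \sqrt{j} \left(4 - 4 j\right)$ ($J{\left(j \right)} = \left(j - \left(4 + j\right)\right) \left(j - 1\right) \sqrt{j} = - 4 \left(-1 + j\right) \sqrt{j} = \left(4 - 4 j\right) \sqrt{j} = \sqrt{j} \left(4 - 4 j\right)$)
$J{\left(21 \right)} + 218 = 4 \sqrt{21} \left(1 - 21\right) + 218 = 4 \sqrt{21} \left(-20\right) + 218 = - 80 \sqrt{21} + 218 = 218 - 80 \sqrt{21}$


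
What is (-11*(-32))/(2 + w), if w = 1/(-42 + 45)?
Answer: 1056/7 ≈ 150.86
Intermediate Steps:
w = ⅓ (w = 1/3 = ⅓ ≈ 0.33333)
(-11*(-32))/(2 + w) = (-11*(-32))/(2 + ⅓) = 352/(7/3) = 352*(3/7) = 1056/7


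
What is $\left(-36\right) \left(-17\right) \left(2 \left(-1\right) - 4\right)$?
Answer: $-3672$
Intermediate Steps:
$\left(-36\right) \left(-17\right) \left(2 \left(-1\right) - 4\right) = 612 \left(-2 - 4\right) = 612 \left(-6\right) = -3672$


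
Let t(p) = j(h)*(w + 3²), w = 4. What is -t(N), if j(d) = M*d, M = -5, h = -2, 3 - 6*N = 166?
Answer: -130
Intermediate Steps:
N = -163/6 (N = ½ - ⅙*166 = ½ - 83/3 = -163/6 ≈ -27.167)
j(d) = -5*d
t(p) = 130 (t(p) = (-5*(-2))*(4 + 3²) = 10*(4 + 9) = 10*13 = 130)
-t(N) = -1*130 = -130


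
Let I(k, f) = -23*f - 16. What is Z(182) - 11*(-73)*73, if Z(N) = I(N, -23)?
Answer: 59132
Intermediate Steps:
I(k, f) = -16 - 23*f
Z(N) = 513 (Z(N) = -16 - 23*(-23) = -16 + 529 = 513)
Z(182) - 11*(-73)*73 = 513 - 11*(-73)*73 = 513 + 803*73 = 513 + 58619 = 59132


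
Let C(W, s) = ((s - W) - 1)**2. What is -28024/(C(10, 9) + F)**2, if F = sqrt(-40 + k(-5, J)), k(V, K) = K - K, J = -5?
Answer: -7006/(2 + I*sqrt(10))**2 ≈ 214.47 + 452.14*I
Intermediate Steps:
C(W, s) = (-1 + s - W)**2
k(V, K) = 0
F = 2*I*sqrt(10) (F = sqrt(-40 + 0) = sqrt(-40) = 2*I*sqrt(10) ≈ 6.3246*I)
-28024/(C(10, 9) + F)**2 = -28024/((1 + 10 - 1*9)**2 + 2*I*sqrt(10))**2 = -28024/((1 + 10 - 9)**2 + 2*I*sqrt(10))**2 = -28024/(2**2 + 2*I*sqrt(10))**2 = -28024/(4 + 2*I*sqrt(10))**2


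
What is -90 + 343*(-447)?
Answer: -153411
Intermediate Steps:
-90 + 343*(-447) = -90 - 153321 = -153411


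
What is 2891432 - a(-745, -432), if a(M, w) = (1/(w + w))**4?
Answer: 1611268634456358911/557256278016 ≈ 2.8914e+6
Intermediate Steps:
a(M, w) = 1/(16*w**4) (a(M, w) = (1/(2*w))**4 = 1/(16*w**4))
2891432 - a(-745, -432) = 2891432 - 1/(16*(-432)**4) = 2891432 - 1/(16*34828517376) = 2891432 - 1*1/557256278016 = 2891432 - 1/557256278016 = 1611268634456358911/557256278016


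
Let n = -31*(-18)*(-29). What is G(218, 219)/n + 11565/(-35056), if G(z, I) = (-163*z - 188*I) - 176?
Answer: 1254015281/283638096 ≈ 4.4212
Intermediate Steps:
G(z, I) = -176 - 188*I - 163*z (G(z, I) = (-188*I - 163*z) - 176 = -176 - 188*I - 163*z)
n = -16182 (n = 558*(-29) = -16182)
G(218, 219)/n + 11565/(-35056) = (-176 - 188*219 - 163*218)/(-16182) + 11565/(-35056) = (-176 - 41172 - 35534)*(-1/16182) + 11565*(-1/35056) = -76882*(-1/16182) - 11565/35056 = 38441/8091 - 11565/35056 = 1254015281/283638096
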